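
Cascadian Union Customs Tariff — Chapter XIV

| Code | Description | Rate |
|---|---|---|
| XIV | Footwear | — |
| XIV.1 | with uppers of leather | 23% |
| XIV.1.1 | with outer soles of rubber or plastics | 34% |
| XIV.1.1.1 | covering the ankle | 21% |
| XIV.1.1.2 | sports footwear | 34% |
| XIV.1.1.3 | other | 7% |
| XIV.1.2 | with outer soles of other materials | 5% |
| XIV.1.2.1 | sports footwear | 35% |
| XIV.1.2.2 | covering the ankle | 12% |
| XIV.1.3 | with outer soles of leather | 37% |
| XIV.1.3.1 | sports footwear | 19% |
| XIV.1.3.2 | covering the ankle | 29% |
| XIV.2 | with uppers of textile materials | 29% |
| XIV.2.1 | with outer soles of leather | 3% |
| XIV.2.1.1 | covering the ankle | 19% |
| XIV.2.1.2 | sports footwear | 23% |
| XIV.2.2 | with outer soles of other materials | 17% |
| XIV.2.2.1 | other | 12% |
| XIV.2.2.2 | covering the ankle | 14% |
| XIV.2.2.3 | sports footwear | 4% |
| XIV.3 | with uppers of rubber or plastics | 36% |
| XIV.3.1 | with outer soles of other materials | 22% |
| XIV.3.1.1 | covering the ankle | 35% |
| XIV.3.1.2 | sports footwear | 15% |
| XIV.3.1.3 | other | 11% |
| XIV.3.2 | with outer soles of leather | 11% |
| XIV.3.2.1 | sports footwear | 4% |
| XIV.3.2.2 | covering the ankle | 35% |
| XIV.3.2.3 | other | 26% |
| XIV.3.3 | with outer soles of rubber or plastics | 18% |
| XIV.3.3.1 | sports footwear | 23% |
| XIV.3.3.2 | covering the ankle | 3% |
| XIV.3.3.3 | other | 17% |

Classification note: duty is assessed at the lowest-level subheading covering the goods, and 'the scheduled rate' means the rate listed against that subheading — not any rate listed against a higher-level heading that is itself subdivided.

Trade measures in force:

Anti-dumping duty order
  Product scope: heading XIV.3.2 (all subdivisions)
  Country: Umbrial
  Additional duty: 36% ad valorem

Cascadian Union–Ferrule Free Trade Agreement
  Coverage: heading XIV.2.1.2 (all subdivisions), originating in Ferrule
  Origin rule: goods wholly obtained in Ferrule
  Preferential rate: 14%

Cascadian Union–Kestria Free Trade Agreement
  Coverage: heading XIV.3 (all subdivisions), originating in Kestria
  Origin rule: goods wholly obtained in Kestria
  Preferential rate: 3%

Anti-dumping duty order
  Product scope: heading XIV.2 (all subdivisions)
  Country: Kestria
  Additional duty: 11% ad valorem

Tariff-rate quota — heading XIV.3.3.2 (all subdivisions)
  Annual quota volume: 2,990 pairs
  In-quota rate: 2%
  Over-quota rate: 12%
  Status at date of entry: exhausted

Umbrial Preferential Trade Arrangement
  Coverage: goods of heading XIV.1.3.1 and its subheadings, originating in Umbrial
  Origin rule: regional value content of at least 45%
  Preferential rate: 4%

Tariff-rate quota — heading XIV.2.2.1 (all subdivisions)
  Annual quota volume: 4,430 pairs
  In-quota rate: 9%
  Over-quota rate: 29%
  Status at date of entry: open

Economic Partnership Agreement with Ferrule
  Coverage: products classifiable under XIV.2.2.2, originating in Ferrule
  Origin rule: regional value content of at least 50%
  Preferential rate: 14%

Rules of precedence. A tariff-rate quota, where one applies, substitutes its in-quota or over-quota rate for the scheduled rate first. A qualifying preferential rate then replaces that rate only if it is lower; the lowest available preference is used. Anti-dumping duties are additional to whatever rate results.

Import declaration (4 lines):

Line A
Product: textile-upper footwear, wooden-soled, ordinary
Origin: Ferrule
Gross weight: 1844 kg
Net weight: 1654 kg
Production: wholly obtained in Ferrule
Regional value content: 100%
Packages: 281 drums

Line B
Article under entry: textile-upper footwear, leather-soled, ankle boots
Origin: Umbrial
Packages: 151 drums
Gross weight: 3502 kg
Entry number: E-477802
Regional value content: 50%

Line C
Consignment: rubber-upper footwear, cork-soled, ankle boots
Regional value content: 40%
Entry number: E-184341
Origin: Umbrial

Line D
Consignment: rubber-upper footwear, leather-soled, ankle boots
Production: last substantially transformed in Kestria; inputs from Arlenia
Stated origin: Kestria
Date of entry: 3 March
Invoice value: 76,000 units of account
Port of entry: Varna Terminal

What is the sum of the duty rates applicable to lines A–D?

98%

Line A: textile-upper → XIV.2; wooden-soled → XIV.2.2; ordinary → XIV.2.2.1. Scheduled 12%. quota on XIV.2.2.1 open → in-quota 9%; Ferrule agreement on XIV.2.1.2: XIV.2.2.1 not covered; Ferrule agreement on XIV.2.2.2: XIV.2.2.1 not covered. → 9%.
Line B: textile-upper → XIV.2; leather-soled → XIV.2.1; ankle boots → XIV.2.1.1. Scheduled 19%. Umbrial agreement on XIV.1.3.1: XIV.2.1.1 not covered. → 19%.
Line C: rubber-upper → XIV.3; cork-soled → XIV.3.1; ankle boots → XIV.3.1.1. Scheduled 35%. Umbrial agreement on XIV.1.3.1: XIV.3.1.1 not covered. → 35%.
Line D: rubber-upper → XIV.3; leather-soled → XIV.3.2; ankle boots → XIV.3.2.2. Scheduled 35%. Kestria agreement on XIV.3: not wholly obtained. → 35%.
Sum: 9% + 19% + 35% + 35% = 98%.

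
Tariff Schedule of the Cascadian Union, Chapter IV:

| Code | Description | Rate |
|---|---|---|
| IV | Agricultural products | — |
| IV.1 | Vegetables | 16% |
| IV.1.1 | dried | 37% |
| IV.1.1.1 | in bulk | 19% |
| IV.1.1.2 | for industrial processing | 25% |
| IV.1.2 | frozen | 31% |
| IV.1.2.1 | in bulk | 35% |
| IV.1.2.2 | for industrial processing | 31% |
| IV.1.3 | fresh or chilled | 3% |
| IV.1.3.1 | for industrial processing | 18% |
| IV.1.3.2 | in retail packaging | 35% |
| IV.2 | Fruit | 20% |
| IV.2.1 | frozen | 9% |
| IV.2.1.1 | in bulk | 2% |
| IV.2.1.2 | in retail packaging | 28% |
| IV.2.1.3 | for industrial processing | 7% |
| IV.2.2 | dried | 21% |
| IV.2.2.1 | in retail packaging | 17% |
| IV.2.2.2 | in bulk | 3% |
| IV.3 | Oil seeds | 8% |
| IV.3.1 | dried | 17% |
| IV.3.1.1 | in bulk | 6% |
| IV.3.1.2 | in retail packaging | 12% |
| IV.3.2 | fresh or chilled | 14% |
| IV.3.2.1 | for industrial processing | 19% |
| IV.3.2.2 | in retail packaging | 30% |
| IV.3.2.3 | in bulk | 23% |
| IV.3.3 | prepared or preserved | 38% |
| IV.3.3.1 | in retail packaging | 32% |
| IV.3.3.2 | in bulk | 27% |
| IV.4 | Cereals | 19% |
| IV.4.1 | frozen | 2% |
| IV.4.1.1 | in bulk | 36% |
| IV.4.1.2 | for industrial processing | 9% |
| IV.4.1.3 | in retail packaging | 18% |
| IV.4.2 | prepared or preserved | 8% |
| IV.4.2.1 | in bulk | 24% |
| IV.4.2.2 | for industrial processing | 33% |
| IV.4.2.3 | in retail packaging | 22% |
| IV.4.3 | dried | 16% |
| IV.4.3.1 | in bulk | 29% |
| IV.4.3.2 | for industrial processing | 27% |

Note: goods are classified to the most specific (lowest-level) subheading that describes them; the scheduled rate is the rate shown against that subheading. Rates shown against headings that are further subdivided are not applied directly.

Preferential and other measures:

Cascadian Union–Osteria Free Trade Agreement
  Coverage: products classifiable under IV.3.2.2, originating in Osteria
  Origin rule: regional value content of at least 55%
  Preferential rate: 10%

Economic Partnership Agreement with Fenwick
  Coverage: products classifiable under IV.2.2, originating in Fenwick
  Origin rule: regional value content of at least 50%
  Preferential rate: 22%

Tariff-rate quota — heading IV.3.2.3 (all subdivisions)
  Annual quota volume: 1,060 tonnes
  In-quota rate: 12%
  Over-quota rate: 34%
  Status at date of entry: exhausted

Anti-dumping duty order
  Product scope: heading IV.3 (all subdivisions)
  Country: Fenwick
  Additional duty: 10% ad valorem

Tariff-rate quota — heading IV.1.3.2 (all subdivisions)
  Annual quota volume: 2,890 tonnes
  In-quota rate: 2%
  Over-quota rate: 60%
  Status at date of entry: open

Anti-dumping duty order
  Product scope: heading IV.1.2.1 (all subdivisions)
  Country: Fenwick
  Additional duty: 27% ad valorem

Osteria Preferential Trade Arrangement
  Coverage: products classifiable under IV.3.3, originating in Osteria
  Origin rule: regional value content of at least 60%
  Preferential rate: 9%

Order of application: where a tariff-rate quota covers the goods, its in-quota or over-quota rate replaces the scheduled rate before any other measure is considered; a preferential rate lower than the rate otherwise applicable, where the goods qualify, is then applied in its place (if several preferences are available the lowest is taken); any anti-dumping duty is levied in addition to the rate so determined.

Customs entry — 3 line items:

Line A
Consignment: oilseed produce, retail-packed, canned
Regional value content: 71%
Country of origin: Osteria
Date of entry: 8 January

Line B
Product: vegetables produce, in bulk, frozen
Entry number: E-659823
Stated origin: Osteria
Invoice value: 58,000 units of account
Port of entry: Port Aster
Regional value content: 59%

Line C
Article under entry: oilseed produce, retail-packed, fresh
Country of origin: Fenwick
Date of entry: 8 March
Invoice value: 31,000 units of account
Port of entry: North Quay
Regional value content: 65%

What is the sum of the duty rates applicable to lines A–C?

Line A: oilseed → IV.3; canned → IV.3.3; retail-packed → IV.3.3.1. Scheduled 32%. Osteria agreement on IV.3.2.2: IV.3.3.1 not covered; Osteria agreement on IV.3.3: RVC ≥ 60% → 9% available; preferential 9%. → 9%.
Line B: vegetables → IV.1; frozen → IV.1.2; in bulk → IV.1.2.1. Scheduled 35%. Osteria agreement on IV.3.2.2: IV.1.2.1 not covered; Osteria agreement on IV.3.3: IV.1.2.1 not covered. → 35%.
Line C: oilseed → IV.3; fresh → IV.3.2; retail-packed → IV.3.2.2. Scheduled 30%. Fenwick agreement on IV.2.2: IV.3.2.2 not covered; anti-dumping (Fenwick, IV.3): +10%; total 30% + 10% = 40%. → 40%.
Sum: 9% + 35% + 40% = 84%.

84%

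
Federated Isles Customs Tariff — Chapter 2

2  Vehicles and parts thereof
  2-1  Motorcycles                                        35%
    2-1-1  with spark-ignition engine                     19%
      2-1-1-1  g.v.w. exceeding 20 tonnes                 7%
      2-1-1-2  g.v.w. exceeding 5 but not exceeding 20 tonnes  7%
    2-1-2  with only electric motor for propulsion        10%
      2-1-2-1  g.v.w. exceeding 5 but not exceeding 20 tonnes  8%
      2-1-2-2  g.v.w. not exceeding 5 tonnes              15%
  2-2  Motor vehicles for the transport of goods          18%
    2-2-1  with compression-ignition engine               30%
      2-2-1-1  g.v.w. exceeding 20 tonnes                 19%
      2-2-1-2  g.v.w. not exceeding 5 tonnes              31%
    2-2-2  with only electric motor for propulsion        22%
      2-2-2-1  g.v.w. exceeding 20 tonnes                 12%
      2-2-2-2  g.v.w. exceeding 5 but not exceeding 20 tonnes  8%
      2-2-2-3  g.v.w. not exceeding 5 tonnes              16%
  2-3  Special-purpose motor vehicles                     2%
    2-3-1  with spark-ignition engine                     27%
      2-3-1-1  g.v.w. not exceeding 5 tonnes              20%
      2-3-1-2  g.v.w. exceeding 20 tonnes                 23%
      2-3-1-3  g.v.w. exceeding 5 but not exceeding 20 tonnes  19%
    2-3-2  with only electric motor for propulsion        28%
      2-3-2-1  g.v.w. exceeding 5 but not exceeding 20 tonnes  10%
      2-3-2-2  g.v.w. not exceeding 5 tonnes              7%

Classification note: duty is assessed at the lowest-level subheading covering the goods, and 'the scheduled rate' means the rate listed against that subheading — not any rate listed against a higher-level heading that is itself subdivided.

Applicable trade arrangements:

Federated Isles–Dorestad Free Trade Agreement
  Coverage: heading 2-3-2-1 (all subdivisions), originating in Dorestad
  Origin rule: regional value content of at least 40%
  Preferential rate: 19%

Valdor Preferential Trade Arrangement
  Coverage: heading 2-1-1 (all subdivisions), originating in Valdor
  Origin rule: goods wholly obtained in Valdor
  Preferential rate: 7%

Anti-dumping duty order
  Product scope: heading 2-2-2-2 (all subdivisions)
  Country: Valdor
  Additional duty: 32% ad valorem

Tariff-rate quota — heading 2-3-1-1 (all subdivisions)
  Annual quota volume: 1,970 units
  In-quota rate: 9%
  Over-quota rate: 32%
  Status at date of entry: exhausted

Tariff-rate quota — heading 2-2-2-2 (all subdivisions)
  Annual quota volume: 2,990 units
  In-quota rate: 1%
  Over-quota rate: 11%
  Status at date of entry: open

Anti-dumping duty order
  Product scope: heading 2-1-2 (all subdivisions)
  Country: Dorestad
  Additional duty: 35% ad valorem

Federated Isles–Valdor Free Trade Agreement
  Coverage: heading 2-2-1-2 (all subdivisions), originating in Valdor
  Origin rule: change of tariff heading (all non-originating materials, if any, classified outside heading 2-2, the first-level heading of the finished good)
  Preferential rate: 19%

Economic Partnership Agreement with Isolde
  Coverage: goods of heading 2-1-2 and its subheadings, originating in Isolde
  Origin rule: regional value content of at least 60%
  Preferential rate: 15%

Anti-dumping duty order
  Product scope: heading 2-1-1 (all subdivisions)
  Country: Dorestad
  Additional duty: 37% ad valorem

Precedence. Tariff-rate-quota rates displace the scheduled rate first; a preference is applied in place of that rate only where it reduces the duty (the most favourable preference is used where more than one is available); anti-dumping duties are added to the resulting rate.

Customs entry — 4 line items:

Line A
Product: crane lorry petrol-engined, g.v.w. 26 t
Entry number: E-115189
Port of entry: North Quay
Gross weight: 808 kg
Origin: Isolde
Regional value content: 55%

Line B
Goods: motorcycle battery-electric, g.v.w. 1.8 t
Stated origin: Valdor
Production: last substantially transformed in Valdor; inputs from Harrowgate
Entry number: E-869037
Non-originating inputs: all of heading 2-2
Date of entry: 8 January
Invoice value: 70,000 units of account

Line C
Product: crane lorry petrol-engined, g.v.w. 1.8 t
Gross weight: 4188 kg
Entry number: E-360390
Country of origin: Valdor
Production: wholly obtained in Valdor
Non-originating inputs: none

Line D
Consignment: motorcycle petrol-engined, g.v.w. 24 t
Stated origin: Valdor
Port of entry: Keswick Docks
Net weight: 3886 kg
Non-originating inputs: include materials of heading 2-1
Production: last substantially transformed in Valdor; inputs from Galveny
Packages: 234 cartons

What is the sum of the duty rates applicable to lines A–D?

Line A: crane lorry → 2-3; petrol-engined → 2-3-1; g.v.w. 26 t → 2-3-1-2. Scheduled 23%. Isolde agreement on 2-1-2: 2-3-1-2 not covered. → 23%.
Line B: motorcycle → 2-1; battery-electric → 2-1-2; g.v.w. 1.8 t → 2-1-2-2. Scheduled 15%. Valdor agreement on 2-1-1: 2-1-2-2 not covered; Valdor agreement on 2-2-1-2: 2-1-2-2 not covered. → 15%.
Line C: crane lorry → 2-3; petrol-engined → 2-3-1; g.v.w. 1.8 t → 2-3-1-1. Scheduled 20%. quota on 2-3-1-1 exhausted → over-quota 32%; Valdor agreement on 2-1-1: 2-3-1-1 not covered; Valdor agreement on 2-2-1-2: 2-3-1-1 not covered. → 32%.
Line D: motorcycle → 2-1; petrol-engined → 2-1-1; g.v.w. 24 t → 2-1-1-1. Scheduled 7%. Valdor agreement on 2-1-1: not wholly obtained; Valdor agreement on 2-2-1-2: 2-1-1-1 not covered. → 7%.
Sum: 23% + 15% + 32% + 7% = 77%.

77%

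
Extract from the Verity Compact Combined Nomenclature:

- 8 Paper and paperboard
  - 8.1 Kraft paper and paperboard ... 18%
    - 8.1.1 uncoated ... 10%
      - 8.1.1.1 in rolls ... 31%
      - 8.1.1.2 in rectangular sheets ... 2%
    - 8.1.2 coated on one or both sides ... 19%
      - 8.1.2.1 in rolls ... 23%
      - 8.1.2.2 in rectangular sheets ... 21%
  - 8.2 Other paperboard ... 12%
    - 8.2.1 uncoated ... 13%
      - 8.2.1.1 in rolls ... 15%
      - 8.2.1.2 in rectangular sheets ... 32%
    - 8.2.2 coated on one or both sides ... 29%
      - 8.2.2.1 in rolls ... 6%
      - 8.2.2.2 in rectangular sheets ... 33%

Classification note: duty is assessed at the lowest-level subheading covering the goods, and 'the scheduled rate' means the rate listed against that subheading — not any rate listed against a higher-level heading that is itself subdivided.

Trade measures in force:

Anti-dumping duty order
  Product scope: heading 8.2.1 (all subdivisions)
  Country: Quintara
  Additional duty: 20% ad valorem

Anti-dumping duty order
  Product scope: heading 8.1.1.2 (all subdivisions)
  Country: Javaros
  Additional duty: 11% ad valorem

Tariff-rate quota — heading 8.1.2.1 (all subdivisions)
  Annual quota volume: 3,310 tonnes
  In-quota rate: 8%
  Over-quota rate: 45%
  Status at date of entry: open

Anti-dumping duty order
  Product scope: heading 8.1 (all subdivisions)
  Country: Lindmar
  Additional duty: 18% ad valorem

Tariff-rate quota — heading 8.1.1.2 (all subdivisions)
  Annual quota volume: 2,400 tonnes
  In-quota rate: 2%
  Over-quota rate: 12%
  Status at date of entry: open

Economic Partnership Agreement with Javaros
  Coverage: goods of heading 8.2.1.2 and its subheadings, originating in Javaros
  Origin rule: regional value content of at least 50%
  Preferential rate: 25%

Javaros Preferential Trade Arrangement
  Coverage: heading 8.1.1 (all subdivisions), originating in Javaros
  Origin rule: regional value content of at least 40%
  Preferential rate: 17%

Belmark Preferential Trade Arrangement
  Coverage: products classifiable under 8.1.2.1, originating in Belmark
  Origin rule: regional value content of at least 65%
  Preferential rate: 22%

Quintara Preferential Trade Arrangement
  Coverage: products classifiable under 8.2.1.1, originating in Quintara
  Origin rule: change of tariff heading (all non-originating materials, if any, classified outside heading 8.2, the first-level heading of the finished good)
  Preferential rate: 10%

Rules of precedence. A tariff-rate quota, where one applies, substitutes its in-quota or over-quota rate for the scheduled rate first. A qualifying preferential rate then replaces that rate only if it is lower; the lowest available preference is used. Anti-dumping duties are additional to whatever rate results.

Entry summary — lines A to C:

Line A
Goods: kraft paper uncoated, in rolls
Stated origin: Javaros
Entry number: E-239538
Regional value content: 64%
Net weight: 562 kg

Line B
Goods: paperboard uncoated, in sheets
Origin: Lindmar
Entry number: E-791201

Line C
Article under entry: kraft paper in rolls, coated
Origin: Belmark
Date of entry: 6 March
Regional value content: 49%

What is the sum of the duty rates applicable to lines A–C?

Line A: kraft paper → 8.1; uncoated → 8.1.1; in rolls → 8.1.1.1. Scheduled 31%. Javaros agreement on 8.2.1.2: 8.1.1.1 not covered; Javaros agreement on 8.1.1: RVC ≥ 40% → 17% available; preferential 17%. → 17%.
Line B: paperboard → 8.2; uncoated → 8.2.1; in sheets → 8.2.1.2. Scheduled 32%. No special measure applies. → 32%.
Line C: kraft paper → 8.1; coated → 8.1.2; in rolls → 8.1.2.1. Scheduled 23%. quota on 8.1.2.1 open → in-quota 8%; Belmark agreement on 8.1.2.1: RVC < 65%. → 8%.
Sum: 17% + 32% + 8% = 57%.

57%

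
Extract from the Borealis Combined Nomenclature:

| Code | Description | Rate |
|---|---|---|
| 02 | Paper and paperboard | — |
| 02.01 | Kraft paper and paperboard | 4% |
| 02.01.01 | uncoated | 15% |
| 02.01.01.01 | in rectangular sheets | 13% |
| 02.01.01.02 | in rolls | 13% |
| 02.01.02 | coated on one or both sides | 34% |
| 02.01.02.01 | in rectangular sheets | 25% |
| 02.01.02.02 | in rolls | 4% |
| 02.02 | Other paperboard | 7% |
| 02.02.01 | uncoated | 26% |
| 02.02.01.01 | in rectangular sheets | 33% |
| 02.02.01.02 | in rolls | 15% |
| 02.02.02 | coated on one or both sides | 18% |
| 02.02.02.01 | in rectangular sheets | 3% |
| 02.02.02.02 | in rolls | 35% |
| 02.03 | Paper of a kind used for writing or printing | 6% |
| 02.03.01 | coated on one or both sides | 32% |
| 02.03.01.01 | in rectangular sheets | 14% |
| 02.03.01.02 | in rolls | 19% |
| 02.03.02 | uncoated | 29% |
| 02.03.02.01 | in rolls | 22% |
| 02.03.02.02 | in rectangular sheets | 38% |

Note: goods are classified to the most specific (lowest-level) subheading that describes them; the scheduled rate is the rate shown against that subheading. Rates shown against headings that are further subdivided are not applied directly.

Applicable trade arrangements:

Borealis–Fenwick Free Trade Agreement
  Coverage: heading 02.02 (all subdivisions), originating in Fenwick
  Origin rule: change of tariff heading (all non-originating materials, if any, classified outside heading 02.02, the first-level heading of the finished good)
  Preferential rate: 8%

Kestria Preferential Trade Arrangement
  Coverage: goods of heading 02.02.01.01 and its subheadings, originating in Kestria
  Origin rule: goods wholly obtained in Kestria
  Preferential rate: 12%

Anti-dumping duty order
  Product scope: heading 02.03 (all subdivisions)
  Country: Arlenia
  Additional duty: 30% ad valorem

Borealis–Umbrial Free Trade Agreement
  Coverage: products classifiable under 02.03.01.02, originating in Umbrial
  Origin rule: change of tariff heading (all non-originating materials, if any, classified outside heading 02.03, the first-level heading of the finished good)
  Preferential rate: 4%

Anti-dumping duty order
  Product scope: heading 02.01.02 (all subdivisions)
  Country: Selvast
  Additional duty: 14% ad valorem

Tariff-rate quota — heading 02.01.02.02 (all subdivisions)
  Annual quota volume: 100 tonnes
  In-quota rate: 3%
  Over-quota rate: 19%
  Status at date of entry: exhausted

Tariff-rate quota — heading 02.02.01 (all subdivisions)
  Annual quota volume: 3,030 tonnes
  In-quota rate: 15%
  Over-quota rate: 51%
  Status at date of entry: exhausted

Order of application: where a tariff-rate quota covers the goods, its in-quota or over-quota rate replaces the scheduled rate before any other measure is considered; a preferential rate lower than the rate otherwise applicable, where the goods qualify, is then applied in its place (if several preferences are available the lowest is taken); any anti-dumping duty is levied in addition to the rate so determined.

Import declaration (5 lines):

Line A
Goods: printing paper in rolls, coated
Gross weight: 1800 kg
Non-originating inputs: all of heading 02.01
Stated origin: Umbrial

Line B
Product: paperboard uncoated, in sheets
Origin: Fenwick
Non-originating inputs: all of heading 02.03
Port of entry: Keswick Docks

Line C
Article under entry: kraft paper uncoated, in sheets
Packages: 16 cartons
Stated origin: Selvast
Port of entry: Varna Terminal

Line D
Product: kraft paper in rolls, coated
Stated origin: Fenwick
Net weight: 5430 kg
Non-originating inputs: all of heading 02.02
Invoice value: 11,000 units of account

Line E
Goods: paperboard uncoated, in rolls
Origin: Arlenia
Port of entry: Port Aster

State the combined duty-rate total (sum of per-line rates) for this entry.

Line A: printing paper → 02.03; coated → 02.03.01; in rolls → 02.03.01.02. Scheduled 19%. Umbrial agreement on 02.03.01.02: CTH met → 4% available; preferential 4%. → 4%.
Line B: paperboard → 02.02; uncoated → 02.02.01; in sheets → 02.02.01.01. Scheduled 33%. quota on 02.02.01 exhausted → over-quota 51%; Fenwick agreement on 02.02: CTH met → 8% available; preferential 8%. → 8%.
Line C: kraft paper → 02.01; uncoated → 02.01.01; in sheets → 02.01.01.01. Scheduled 13%. No special measure applies. → 13%.
Line D: kraft paper → 02.01; coated → 02.01.02; in rolls → 02.01.02.02. Scheduled 4%. quota on 02.01.02.02 exhausted → over-quota 19%; Fenwick agreement on 02.02: 02.01.02.02 not covered. → 19%.
Line E: paperboard → 02.02; uncoated → 02.02.01; in rolls → 02.02.01.02. Scheduled 15%. quota on 02.02.01 exhausted → over-quota 51%. → 51%.
Sum: 4% + 8% + 13% + 19% + 51% = 95%.

95%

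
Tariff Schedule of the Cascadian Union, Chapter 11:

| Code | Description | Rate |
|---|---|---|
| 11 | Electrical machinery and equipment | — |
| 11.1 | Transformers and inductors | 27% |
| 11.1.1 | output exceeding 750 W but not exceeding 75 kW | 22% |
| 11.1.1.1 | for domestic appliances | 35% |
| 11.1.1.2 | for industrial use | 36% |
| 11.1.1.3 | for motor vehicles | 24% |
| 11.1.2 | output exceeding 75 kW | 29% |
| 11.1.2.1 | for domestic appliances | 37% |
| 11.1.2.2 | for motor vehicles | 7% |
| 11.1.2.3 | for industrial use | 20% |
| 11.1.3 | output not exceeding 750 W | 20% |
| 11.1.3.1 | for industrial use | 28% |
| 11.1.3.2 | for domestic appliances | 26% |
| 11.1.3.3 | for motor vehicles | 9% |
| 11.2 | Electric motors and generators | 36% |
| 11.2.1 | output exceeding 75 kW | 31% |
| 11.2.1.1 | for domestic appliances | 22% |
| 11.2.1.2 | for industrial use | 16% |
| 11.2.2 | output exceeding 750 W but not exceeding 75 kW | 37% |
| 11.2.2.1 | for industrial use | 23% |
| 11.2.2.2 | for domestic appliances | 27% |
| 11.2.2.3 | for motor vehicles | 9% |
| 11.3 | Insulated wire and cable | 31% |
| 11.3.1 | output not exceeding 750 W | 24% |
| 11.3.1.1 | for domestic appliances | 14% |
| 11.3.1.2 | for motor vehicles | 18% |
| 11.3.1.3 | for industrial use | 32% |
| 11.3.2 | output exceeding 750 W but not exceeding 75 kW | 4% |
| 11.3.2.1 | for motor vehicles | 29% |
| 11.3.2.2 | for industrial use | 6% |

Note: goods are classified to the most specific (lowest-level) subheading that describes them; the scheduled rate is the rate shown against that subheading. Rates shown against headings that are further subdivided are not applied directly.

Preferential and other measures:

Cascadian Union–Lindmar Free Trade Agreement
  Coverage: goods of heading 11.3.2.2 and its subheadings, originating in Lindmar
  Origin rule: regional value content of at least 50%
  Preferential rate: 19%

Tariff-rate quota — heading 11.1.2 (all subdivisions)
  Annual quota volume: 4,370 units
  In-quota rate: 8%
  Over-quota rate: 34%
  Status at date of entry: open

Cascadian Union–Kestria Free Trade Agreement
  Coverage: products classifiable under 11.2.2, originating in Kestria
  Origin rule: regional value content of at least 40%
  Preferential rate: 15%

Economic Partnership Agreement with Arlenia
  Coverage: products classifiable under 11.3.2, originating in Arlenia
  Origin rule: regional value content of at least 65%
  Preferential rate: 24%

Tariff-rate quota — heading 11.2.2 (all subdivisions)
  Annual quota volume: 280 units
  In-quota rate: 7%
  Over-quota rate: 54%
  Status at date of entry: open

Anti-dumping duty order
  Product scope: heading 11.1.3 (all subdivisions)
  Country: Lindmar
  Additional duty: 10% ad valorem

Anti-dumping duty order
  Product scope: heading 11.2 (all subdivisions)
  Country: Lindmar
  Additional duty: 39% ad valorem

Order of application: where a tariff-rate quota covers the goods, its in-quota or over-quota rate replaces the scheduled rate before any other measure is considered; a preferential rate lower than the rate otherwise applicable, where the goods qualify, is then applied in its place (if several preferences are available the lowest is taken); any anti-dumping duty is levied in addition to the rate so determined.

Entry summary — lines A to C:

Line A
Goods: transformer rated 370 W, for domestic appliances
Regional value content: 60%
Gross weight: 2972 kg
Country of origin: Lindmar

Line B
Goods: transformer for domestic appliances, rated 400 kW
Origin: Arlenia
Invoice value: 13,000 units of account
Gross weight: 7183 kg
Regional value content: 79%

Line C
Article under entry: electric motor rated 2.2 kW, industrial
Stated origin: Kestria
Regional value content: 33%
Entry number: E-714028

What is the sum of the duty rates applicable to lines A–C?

Line A: transformer → 11.1; rated 370 W → 11.1.3; for domestic appliances → 11.1.3.2. Scheduled 26%. Lindmar agreement on 11.3.2.2: 11.1.3.2 not covered; anti-dumping (Lindmar, 11.1.3): +10%; total 26% + 10% = 36%. → 36%.
Line B: transformer → 11.1; rated 400 kW → 11.1.2; for domestic appliances → 11.1.2.1. Scheduled 37%. quota on 11.1.2 open → in-quota 8%; Arlenia agreement on 11.3.2: 11.1.2.1 not covered. → 8%.
Line C: electric motor → 11.2; rated 2.2 kW → 11.2.2; industrial → 11.2.2.1. Scheduled 23%. quota on 11.2.2 open → in-quota 7%; Kestria agreement on 11.2.2: RVC < 40%. → 7%.
Sum: 36% + 8% + 7% = 51%.

51%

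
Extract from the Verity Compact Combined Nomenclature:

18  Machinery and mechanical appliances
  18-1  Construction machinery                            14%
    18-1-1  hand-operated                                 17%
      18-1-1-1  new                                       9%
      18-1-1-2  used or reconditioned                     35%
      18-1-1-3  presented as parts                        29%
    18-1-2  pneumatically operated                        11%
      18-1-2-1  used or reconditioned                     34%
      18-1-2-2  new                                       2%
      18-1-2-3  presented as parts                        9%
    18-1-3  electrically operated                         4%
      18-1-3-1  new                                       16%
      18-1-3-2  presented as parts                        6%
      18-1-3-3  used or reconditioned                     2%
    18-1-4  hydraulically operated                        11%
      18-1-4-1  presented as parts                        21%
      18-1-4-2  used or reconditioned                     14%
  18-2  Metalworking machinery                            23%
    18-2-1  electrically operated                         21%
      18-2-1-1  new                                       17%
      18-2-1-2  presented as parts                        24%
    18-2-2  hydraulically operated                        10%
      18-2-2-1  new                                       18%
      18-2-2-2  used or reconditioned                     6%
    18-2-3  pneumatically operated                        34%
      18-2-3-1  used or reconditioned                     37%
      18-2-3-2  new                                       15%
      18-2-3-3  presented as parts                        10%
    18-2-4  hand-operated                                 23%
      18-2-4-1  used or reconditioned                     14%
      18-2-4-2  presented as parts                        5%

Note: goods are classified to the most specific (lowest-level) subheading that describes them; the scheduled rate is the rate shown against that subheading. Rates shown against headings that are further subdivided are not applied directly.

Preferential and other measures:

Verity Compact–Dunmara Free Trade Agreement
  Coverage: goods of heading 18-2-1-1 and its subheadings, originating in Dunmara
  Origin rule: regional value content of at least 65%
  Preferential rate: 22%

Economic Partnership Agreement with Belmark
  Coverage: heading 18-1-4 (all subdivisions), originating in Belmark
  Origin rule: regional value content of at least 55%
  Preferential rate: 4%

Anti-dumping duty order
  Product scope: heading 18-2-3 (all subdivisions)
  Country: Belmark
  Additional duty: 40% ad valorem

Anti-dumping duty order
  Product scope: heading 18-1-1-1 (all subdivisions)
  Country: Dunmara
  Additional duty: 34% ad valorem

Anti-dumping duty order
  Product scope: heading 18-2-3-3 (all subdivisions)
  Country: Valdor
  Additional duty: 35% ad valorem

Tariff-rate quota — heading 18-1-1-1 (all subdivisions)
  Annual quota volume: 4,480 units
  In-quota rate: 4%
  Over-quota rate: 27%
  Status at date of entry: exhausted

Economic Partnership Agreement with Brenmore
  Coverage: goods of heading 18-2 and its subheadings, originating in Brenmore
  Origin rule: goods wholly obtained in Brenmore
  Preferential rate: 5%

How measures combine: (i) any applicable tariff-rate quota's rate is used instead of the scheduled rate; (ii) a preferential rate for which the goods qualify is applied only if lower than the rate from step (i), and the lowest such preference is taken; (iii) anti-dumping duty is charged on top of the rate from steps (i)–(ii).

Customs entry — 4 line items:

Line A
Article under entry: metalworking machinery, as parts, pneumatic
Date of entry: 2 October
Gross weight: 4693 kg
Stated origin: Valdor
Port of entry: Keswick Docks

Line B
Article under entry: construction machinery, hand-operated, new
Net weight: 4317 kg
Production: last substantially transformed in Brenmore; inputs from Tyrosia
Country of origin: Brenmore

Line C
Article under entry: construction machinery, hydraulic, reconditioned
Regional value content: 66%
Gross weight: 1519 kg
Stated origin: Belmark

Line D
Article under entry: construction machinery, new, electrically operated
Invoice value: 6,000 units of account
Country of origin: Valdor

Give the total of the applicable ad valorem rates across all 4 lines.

92%

Line A: metalworking → 18-2; pneumatic → 18-2-3; as parts → 18-2-3-3. Scheduled 10%. anti-dumping (Valdor, 18-2-3-3): +35%; total 10% + 35% = 45%. → 45%.
Line B: construction → 18-1; hand-operated → 18-1-1; new → 18-1-1-1. Scheduled 9%. quota on 18-1-1-1 exhausted → over-quota 27%; Brenmore agreement on 18-2: 18-1-1-1 not covered. → 27%.
Line C: construction → 18-1; hydraulic → 18-1-4; reconditioned → 18-1-4-2. Scheduled 14%. Belmark agreement on 18-1-4: RVC ≥ 55% → 4% available; preferential 4%. → 4%.
Line D: construction → 18-1; electrically operated → 18-1-3; new → 18-1-3-1. Scheduled 16%. No special measure applies. → 16%.
Sum: 45% + 27% + 4% + 16% = 92%.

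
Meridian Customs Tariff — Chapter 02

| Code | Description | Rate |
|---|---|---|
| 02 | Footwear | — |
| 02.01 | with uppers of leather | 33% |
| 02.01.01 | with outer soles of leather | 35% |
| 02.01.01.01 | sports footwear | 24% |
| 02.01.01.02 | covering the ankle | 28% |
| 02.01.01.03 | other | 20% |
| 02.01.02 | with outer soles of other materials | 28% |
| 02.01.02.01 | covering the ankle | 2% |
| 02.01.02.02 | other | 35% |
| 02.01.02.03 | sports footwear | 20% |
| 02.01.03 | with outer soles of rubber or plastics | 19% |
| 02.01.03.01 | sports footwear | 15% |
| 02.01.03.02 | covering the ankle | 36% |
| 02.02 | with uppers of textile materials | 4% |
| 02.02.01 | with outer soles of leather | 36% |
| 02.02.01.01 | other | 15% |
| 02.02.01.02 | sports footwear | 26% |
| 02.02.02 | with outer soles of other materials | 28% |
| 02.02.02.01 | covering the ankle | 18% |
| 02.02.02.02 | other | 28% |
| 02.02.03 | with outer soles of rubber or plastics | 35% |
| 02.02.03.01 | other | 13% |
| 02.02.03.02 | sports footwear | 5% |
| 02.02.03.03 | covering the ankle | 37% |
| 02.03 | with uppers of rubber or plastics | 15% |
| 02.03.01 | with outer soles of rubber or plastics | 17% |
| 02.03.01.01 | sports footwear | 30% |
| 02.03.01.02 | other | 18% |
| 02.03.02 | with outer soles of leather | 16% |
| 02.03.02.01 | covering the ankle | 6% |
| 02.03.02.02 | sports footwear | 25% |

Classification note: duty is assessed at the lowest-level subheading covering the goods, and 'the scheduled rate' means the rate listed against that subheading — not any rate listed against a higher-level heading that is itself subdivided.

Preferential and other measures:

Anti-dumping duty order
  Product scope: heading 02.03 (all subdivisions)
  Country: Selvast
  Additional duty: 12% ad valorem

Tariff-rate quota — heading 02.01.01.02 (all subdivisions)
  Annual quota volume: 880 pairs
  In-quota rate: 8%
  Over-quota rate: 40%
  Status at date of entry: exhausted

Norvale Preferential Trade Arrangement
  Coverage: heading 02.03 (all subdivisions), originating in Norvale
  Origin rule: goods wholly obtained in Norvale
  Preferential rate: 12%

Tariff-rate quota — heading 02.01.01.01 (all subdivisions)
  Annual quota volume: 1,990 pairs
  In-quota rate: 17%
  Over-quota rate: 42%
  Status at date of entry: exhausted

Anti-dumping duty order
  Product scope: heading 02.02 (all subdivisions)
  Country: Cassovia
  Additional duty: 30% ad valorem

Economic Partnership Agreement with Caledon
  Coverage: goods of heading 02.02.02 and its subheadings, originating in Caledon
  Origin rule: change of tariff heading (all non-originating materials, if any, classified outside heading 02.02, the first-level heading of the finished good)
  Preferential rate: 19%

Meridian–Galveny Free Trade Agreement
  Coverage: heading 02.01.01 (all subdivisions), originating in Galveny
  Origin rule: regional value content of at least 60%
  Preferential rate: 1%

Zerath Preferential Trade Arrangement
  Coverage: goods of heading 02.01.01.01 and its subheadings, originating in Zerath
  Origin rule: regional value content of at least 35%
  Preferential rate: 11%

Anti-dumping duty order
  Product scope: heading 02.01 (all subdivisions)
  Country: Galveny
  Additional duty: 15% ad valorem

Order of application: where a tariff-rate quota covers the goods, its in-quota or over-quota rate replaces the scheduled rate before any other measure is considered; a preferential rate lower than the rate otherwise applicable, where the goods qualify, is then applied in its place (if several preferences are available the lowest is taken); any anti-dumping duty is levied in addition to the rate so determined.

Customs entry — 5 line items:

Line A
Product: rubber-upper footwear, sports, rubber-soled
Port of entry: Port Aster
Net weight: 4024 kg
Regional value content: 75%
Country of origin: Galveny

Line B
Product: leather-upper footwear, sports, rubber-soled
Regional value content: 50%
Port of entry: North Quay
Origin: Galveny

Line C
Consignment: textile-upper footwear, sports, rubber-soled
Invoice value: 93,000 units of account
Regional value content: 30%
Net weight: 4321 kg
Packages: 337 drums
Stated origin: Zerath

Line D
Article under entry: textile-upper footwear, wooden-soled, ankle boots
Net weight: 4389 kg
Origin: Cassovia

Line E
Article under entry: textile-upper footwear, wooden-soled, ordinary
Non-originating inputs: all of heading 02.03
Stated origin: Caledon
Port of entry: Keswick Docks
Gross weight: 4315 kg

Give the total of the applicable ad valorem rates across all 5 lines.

Line A: rubber-upper → 02.03; rubber-soled → 02.03.01; sports → 02.03.01.01. Scheduled 30%. Galveny agreement on 02.01.01: 02.03.01.01 not covered. → 30%.
Line B: leather-upper → 02.01; rubber-soled → 02.01.03; sports → 02.01.03.01. Scheduled 15%. Galveny agreement on 02.01.01: 02.01.03.01 not covered; anti-dumping (Galveny, 02.01): +15%; total 15% + 15% = 30%. → 30%.
Line C: textile-upper → 02.02; rubber-soled → 02.02.03; sports → 02.02.03.02. Scheduled 5%. Zerath agreement on 02.01.01.01: 02.02.03.02 not covered. → 5%.
Line D: textile-upper → 02.02; wooden-soled → 02.02.02; ankle boots → 02.02.02.01. Scheduled 18%. anti-dumping (Cassovia, 02.02): +30%; total 18% + 30% = 48%. → 48%.
Line E: textile-upper → 02.02; wooden-soled → 02.02.02; ordinary → 02.02.02.02. Scheduled 28%. Caledon agreement on 02.02.02: CTH met → 19% available; preferential 19%. → 19%.
Sum: 30% + 30% + 5% + 48% + 19% = 132%.

132%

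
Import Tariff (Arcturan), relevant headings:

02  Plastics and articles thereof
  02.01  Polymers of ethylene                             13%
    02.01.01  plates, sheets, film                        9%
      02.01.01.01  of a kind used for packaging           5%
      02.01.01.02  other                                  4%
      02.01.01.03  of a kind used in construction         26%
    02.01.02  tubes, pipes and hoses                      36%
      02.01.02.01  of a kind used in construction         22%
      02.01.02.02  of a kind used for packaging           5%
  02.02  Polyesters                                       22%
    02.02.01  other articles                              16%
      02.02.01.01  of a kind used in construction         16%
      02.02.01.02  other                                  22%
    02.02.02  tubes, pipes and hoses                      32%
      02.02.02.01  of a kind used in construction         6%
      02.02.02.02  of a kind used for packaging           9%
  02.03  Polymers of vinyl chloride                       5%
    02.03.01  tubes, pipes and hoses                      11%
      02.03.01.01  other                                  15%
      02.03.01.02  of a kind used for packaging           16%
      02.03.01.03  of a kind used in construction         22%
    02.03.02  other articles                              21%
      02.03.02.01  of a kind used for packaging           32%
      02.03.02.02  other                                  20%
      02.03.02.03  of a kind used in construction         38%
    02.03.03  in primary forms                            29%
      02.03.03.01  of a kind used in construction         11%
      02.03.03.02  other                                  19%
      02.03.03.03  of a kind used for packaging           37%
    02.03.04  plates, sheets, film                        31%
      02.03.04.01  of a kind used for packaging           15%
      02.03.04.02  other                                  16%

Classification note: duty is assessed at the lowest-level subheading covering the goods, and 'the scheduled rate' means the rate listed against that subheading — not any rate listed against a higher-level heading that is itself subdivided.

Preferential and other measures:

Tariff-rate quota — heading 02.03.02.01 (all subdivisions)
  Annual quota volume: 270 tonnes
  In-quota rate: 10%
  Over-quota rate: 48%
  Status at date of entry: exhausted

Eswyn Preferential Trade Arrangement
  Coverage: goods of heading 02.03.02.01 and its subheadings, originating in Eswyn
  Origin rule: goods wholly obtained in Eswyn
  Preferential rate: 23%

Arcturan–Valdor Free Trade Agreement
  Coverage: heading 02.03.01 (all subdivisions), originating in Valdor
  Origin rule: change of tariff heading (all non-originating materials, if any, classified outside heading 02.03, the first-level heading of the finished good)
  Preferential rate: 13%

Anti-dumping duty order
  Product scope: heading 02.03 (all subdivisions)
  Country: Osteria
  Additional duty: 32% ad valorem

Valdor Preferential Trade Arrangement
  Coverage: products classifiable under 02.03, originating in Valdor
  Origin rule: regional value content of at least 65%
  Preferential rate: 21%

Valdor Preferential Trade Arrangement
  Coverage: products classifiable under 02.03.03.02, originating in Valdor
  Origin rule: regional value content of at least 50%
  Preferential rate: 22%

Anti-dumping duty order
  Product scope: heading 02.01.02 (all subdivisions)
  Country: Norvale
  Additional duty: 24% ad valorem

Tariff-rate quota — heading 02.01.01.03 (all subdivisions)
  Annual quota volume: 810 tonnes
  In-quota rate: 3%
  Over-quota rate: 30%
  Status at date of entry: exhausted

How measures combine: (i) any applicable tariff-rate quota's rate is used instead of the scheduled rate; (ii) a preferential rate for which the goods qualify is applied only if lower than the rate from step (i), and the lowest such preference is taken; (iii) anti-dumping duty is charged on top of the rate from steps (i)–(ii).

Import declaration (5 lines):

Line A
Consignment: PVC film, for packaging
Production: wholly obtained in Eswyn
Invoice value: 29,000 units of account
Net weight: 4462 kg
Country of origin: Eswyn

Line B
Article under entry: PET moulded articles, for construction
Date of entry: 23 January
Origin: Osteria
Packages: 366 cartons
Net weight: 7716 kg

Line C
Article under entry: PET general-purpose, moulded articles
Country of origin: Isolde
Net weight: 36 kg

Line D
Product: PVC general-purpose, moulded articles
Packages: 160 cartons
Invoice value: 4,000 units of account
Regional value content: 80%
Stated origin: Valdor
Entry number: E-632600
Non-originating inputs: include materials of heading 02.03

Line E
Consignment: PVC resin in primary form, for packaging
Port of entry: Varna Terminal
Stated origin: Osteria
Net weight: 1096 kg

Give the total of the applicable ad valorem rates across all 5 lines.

Line A: PVC → 02.03; film → 02.03.04; for packaging → 02.03.04.01. Scheduled 15%. Eswyn agreement on 02.03.02.01: 02.03.04.01 not covered. → 15%.
Line B: PET → 02.02; moulded articles → 02.02.01; for construction → 02.02.01.01. Scheduled 16%. No special measure applies. → 16%.
Line C: PET → 02.02; moulded articles → 02.02.01; general-purpose → 02.02.01.02. Scheduled 22%. No special measure applies. → 22%.
Line D: PVC → 02.03; moulded articles → 02.03.02; general-purpose → 02.03.02.02. Scheduled 20%. Valdor agreement on 02.03.01: 02.03.02.02 not covered; Valdor agreement on 02.03: RVC ≥ 65% → 21% available; Valdor agreement on 02.03.03.02: 02.03.02.02 not covered; preference 21% not lower than 20% → no reduction. → 20%.
Line E: PVC → 02.03; resin in primary form → 02.03.03; for packaging → 02.03.03.03. Scheduled 37%. anti-dumping (Osteria, 02.03): +32%; total 37% + 32% = 69%. → 69%.
Sum: 15% + 16% + 22% + 20% + 69% = 142%.

142%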